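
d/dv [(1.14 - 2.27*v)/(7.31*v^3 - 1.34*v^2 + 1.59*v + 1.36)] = (33.1874*v^3 - 28.042*v^2 + 3.0552*v - 4.8998)/(53.4361*v^6 - 19.5908*v^5 + 25.0414*v^4 + 15.622*v^3 - 1.1167*v^2 + 4.3248*v + 1.8496)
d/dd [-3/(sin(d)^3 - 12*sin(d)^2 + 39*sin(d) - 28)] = 9*(sin(d)^2 - 8*sin(d) + 13)*cos(d)/(sin(d)^3 - 12*sin(d)^2 + 39*sin(d) - 28)^2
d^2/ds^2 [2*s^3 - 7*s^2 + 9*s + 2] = 12*s - 14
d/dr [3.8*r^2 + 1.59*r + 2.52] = 7.6*r + 1.59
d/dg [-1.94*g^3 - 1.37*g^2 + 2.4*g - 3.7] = -5.82*g^2 - 2.74*g + 2.4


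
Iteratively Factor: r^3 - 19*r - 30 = (r + 2)*(r^2 - 2*r - 15) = (r - 5)*(r + 2)*(r + 3)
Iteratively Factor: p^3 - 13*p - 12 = (p + 1)*(p^2 - p - 12) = (p - 4)*(p + 1)*(p + 3)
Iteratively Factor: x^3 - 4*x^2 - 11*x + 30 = (x - 5)*(x^2 + x - 6) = (x - 5)*(x + 3)*(x - 2)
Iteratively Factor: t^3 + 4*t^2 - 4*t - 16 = (t + 4)*(t^2 - 4) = (t - 2)*(t + 4)*(t + 2)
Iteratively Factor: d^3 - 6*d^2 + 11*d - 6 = (d - 3)*(d^2 - 3*d + 2) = (d - 3)*(d - 2)*(d - 1)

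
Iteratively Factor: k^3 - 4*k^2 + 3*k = (k - 1)*(k^2 - 3*k) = k*(k - 1)*(k - 3)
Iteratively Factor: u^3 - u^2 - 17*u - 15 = (u - 5)*(u^2 + 4*u + 3) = (u - 5)*(u + 3)*(u + 1)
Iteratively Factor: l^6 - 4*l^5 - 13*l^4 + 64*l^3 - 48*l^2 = (l)*(l^5 - 4*l^4 - 13*l^3 + 64*l^2 - 48*l) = l^2*(l^4 - 4*l^3 - 13*l^2 + 64*l - 48) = l^2*(l - 3)*(l^3 - l^2 - 16*l + 16) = l^2*(l - 3)*(l + 4)*(l^2 - 5*l + 4) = l^2*(l - 4)*(l - 3)*(l + 4)*(l - 1)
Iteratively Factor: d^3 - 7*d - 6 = (d - 3)*(d^2 + 3*d + 2) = (d - 3)*(d + 1)*(d + 2)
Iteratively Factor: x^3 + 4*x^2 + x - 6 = (x + 3)*(x^2 + x - 2) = (x + 2)*(x + 3)*(x - 1)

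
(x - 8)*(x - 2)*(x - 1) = x^3 - 11*x^2 + 26*x - 16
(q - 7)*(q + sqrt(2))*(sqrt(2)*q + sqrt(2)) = sqrt(2)*q^3 - 6*sqrt(2)*q^2 + 2*q^2 - 12*q - 7*sqrt(2)*q - 14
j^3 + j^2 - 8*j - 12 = (j - 3)*(j + 2)^2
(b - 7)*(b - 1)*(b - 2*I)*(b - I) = b^4 - 8*b^3 - 3*I*b^3 + 5*b^2 + 24*I*b^2 + 16*b - 21*I*b - 14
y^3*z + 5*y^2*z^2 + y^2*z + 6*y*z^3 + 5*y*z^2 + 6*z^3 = (y + 2*z)*(y + 3*z)*(y*z + z)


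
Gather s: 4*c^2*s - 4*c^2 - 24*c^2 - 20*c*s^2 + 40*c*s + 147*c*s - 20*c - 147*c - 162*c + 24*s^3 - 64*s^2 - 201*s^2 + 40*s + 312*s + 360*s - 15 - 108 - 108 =-28*c^2 - 329*c + 24*s^3 + s^2*(-20*c - 265) + s*(4*c^2 + 187*c + 712) - 231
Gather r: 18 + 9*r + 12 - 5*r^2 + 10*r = -5*r^2 + 19*r + 30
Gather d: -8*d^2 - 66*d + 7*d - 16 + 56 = -8*d^2 - 59*d + 40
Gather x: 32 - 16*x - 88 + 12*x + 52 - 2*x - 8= -6*x - 12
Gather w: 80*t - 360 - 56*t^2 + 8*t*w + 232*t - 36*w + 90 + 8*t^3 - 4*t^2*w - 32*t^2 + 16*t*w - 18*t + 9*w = 8*t^3 - 88*t^2 + 294*t + w*(-4*t^2 + 24*t - 27) - 270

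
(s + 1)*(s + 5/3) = s^2 + 8*s/3 + 5/3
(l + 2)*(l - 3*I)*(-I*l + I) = -I*l^3 - 3*l^2 - I*l^2 - 3*l + 2*I*l + 6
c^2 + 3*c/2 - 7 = (c - 2)*(c + 7/2)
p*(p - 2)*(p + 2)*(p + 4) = p^4 + 4*p^3 - 4*p^2 - 16*p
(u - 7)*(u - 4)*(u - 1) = u^3 - 12*u^2 + 39*u - 28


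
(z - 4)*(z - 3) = z^2 - 7*z + 12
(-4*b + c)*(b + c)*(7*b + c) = -28*b^3 - 25*b^2*c + 4*b*c^2 + c^3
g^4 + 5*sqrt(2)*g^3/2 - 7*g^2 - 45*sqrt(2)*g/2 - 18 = (g - 3)*(g + 3)*(g + sqrt(2)/2)*(g + 2*sqrt(2))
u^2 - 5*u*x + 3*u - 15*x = (u + 3)*(u - 5*x)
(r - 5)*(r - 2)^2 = r^3 - 9*r^2 + 24*r - 20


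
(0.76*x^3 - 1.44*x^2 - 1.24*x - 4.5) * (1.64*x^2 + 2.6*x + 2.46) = 1.2464*x^5 - 0.385599999999999*x^4 - 3.908*x^3 - 14.1464*x^2 - 14.7504*x - 11.07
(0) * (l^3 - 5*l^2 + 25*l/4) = 0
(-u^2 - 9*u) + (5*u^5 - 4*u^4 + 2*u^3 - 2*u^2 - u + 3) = 5*u^5 - 4*u^4 + 2*u^3 - 3*u^2 - 10*u + 3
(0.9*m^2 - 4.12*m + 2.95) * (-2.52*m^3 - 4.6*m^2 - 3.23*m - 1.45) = -2.268*m^5 + 6.2424*m^4 + 8.611*m^3 - 1.5674*m^2 - 3.5545*m - 4.2775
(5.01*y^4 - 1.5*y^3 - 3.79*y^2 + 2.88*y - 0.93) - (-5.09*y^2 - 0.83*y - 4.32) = 5.01*y^4 - 1.5*y^3 + 1.3*y^2 + 3.71*y + 3.39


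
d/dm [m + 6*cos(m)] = 1 - 6*sin(m)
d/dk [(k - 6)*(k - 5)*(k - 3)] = 3*k^2 - 28*k + 63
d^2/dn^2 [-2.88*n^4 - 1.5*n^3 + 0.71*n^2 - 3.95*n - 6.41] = -34.56*n^2 - 9.0*n + 1.42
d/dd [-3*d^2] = -6*d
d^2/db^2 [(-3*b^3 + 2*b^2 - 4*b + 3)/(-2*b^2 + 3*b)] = 2*(31*b^3 - 36*b^2 + 54*b - 27)/(b^3*(8*b^3 - 36*b^2 + 54*b - 27))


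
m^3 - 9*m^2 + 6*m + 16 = (m - 8)*(m - 2)*(m + 1)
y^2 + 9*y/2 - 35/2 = (y - 5/2)*(y + 7)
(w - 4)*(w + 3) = w^2 - w - 12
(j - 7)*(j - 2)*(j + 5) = j^3 - 4*j^2 - 31*j + 70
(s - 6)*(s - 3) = s^2 - 9*s + 18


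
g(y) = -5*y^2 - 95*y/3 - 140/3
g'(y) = -10*y - 95/3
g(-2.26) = -0.64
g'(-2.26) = -9.07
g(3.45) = -215.43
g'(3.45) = -66.17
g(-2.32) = -0.11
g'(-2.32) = -8.47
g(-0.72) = -26.46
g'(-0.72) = -24.47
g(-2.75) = 2.60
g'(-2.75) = -4.17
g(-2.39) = 0.46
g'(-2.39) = -7.77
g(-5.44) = -22.37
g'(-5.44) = 22.73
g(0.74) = -72.84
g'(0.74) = -39.07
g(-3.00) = 3.33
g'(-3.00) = -1.67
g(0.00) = -46.67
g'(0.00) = -31.67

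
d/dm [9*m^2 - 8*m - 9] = 18*m - 8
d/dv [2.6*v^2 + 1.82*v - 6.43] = 5.2*v + 1.82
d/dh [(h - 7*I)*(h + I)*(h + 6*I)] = 3*h^2 + 43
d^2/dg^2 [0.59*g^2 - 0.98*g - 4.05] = 1.18000000000000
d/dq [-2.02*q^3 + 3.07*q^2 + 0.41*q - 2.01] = -6.06*q^2 + 6.14*q + 0.41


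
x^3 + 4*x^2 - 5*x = x*(x - 1)*(x + 5)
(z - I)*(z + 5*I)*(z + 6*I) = z^3 + 10*I*z^2 - 19*z + 30*I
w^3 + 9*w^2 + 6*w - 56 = (w - 2)*(w + 4)*(w + 7)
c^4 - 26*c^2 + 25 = (c - 5)*(c - 1)*(c + 1)*(c + 5)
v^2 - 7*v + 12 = (v - 4)*(v - 3)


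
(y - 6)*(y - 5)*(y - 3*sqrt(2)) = y^3 - 11*y^2 - 3*sqrt(2)*y^2 + 30*y + 33*sqrt(2)*y - 90*sqrt(2)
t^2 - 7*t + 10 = (t - 5)*(t - 2)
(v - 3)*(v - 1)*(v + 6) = v^3 + 2*v^2 - 21*v + 18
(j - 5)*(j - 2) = j^2 - 7*j + 10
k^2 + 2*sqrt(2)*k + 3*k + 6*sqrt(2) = (k + 3)*(k + 2*sqrt(2))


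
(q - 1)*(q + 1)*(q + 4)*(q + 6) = q^4 + 10*q^3 + 23*q^2 - 10*q - 24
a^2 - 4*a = a*(a - 4)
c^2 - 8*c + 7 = (c - 7)*(c - 1)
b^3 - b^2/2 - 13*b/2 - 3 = (b - 3)*(b + 1/2)*(b + 2)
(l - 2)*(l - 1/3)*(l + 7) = l^3 + 14*l^2/3 - 47*l/3 + 14/3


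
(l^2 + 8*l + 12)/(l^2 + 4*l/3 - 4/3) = 3*(l + 6)/(3*l - 2)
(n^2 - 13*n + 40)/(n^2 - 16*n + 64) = (n - 5)/(n - 8)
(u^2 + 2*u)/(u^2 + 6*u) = (u + 2)/(u + 6)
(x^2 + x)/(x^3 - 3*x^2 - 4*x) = 1/(x - 4)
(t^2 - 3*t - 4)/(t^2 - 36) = (t^2 - 3*t - 4)/(t^2 - 36)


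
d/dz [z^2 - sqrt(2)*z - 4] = 2*z - sqrt(2)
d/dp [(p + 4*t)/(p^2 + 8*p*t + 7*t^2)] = (p^2 + 8*p*t + 7*t^2 - 2*(p + 4*t)^2)/(p^2 + 8*p*t + 7*t^2)^2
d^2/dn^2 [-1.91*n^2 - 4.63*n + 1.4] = -3.82000000000000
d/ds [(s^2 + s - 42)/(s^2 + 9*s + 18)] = 4*(2*s^2 + 30*s + 99)/(s^4 + 18*s^3 + 117*s^2 + 324*s + 324)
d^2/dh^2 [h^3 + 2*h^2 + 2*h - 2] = 6*h + 4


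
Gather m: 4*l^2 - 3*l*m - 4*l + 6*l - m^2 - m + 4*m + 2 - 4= 4*l^2 + 2*l - m^2 + m*(3 - 3*l) - 2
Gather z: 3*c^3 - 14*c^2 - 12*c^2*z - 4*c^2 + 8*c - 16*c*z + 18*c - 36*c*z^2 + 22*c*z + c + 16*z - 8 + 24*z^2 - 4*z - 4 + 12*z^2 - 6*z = 3*c^3 - 18*c^2 + 27*c + z^2*(36 - 36*c) + z*(-12*c^2 + 6*c + 6) - 12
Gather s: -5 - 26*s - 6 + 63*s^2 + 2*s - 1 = 63*s^2 - 24*s - 12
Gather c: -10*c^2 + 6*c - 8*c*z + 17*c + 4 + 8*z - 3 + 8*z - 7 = -10*c^2 + c*(23 - 8*z) + 16*z - 6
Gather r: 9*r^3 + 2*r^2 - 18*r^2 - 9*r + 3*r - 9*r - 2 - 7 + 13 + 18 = 9*r^3 - 16*r^2 - 15*r + 22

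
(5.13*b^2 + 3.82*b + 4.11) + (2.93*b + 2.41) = 5.13*b^2 + 6.75*b + 6.52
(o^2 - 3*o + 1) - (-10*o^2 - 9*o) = 11*o^2 + 6*o + 1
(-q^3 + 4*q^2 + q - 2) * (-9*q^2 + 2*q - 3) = 9*q^5 - 38*q^4 + 2*q^3 + 8*q^2 - 7*q + 6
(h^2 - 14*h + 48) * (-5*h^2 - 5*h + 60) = -5*h^4 + 65*h^3 - 110*h^2 - 1080*h + 2880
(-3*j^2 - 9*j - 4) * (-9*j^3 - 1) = 27*j^5 + 81*j^4 + 36*j^3 + 3*j^2 + 9*j + 4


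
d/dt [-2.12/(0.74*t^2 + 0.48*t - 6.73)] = (3.1376*t + 1.0176)/(0.74*t^2 + 0.48*t - 6.73)^2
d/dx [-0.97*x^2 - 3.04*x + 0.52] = -1.94*x - 3.04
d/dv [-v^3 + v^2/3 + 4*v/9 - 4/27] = -3*v^2 + 2*v/3 + 4/9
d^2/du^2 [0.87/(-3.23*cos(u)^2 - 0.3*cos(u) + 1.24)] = (36.306492*(1 - cos(u)^2)^2 + 2.52909*cos(u)^3 + 32.169642*cos(u)^2 - 4.73454*cos(u) - 43.43214)/(3.23*cos(u)^2 + 0.3*cos(u) - 1.24)^3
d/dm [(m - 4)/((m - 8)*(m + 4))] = (-m^2 + 8*m - 48)/(m^4 - 8*m^3 - 48*m^2 + 256*m + 1024)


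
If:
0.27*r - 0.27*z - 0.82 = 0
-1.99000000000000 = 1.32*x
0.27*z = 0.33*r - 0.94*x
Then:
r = -37.29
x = -1.51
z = -40.32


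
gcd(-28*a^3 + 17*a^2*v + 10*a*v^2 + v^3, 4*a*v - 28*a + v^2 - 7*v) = 4*a + v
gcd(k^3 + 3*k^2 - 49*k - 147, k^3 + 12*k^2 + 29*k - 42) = k + 7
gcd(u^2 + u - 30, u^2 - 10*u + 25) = u - 5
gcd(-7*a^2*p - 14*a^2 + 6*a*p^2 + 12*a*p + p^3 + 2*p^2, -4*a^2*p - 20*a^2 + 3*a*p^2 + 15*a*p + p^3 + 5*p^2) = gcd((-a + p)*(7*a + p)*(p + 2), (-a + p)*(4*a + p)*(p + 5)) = -a + p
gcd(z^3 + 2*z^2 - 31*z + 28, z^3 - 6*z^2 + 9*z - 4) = z^2 - 5*z + 4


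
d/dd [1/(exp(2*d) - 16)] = -2*exp(2*d)/(exp(2*d) - 16)^2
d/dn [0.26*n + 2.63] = 0.260000000000000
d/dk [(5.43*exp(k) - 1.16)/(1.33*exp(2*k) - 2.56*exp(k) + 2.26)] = (-7.2219*exp(2*k) + 3.0856*exp(k) + 9.3022)*exp(k)/(1.7689*exp(4*k) - 6.8096*exp(3*k) + 12.5652*exp(2*k) - 11.5712*exp(k) + 5.1076)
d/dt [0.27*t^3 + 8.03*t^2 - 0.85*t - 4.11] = 0.81*t^2 + 16.06*t - 0.85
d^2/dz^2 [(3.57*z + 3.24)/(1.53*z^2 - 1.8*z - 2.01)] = ((2.9376 - 32.7726*z)*(-1.53*z^2 + 1.8*z + 2.01) - (3.06*z - 1.8)*(3.57*z + 3.24)*(6.12*z - 3.6))/(-1.53*z^2 + 1.8*z + 2.01)^3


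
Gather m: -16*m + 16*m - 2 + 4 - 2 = 0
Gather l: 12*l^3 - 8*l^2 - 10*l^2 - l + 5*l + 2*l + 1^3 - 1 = 12*l^3 - 18*l^2 + 6*l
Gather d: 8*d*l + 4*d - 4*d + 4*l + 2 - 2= 8*d*l + 4*l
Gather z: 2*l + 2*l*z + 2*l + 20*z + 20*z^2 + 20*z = 4*l + 20*z^2 + z*(2*l + 40)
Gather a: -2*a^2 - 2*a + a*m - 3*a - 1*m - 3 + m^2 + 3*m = -2*a^2 + a*(m - 5) + m^2 + 2*m - 3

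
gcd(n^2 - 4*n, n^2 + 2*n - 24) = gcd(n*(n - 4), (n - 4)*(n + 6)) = n - 4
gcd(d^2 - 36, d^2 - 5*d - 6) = d - 6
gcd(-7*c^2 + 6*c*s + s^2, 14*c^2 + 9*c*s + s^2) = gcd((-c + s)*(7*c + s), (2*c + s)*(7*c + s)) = 7*c + s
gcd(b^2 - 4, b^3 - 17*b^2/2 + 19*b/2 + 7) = b - 2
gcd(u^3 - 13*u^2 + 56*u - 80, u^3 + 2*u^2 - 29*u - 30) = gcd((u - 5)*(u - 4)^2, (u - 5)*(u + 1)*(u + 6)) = u - 5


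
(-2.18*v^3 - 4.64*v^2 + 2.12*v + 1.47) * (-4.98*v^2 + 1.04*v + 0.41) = 10.8564*v^5 + 20.84*v^4 - 16.277*v^3 - 7.0182*v^2 + 2.398*v + 0.6027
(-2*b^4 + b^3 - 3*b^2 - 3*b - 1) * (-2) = 4*b^4 - 2*b^3 + 6*b^2 + 6*b + 2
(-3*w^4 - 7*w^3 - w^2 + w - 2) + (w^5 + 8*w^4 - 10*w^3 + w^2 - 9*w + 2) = w^5 + 5*w^4 - 17*w^3 - 8*w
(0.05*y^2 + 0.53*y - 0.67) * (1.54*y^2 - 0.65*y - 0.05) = 0.077*y^4 + 0.7837*y^3 - 1.3788*y^2 + 0.409*y + 0.0335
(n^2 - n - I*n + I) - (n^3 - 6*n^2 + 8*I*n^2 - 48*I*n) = -n^3 + 7*n^2 - 8*I*n^2 - n + 47*I*n + I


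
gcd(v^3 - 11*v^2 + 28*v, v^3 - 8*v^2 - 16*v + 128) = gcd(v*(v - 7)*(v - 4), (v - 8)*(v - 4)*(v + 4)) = v - 4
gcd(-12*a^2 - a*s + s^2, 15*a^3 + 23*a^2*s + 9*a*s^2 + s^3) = 3*a + s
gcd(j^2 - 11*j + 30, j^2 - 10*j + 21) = 1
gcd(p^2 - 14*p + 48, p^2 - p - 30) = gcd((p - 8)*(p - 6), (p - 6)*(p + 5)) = p - 6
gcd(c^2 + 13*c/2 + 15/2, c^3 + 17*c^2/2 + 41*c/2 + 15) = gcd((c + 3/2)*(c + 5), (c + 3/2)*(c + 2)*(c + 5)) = c^2 + 13*c/2 + 15/2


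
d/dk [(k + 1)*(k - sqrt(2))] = 2*k - sqrt(2) + 1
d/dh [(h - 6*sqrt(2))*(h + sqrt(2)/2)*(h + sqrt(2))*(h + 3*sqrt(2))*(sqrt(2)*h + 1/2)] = 5*sqrt(2)*h^4 - 10*h^3 - 537*sqrt(2)*h^2/4 - 272*h - 129*sqrt(2)/2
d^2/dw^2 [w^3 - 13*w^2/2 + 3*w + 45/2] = 6*w - 13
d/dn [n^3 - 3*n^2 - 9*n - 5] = 3*n^2 - 6*n - 9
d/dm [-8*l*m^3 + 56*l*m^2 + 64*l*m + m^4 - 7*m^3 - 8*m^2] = -24*l*m^2 + 112*l*m + 64*l + 4*m^3 - 21*m^2 - 16*m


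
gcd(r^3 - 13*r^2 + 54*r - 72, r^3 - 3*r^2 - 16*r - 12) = r - 6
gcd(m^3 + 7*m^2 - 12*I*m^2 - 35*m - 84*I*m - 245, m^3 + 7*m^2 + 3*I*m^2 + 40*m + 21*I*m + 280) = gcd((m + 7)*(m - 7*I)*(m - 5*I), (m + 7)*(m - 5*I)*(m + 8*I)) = m^2 + m*(7 - 5*I) - 35*I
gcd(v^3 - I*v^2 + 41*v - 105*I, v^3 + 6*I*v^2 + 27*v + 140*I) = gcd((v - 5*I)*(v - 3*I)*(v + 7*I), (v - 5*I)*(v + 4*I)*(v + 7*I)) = v^2 + 2*I*v + 35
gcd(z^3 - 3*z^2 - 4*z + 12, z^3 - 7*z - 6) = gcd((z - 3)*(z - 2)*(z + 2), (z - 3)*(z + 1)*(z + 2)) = z^2 - z - 6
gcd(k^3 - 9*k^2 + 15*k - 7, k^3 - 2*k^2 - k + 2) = k - 1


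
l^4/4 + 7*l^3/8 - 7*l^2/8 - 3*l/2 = l*(l/4 + 1)*(l - 3/2)*(l + 1)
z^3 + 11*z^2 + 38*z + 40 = (z + 2)*(z + 4)*(z + 5)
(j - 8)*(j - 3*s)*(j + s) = j^3 - 2*j^2*s - 8*j^2 - 3*j*s^2 + 16*j*s + 24*s^2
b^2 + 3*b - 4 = (b - 1)*(b + 4)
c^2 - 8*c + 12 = (c - 6)*(c - 2)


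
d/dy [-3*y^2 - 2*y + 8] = -6*y - 2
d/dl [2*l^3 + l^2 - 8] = 2*l*(3*l + 1)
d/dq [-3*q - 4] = -3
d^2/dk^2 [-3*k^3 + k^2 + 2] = 2 - 18*k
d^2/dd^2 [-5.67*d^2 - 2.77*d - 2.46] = -11.3400000000000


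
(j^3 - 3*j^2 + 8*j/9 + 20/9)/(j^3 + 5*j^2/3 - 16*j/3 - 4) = (j - 5/3)/(j + 3)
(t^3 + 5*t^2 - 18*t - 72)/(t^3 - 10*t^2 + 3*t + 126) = (t^2 + 2*t - 24)/(t^2 - 13*t + 42)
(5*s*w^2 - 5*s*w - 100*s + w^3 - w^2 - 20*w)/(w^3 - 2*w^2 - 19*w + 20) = (5*s + w)/(w - 1)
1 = 1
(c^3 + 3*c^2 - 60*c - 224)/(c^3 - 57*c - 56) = (c + 4)/(c + 1)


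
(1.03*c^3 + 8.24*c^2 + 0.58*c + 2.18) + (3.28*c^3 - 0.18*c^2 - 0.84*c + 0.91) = 4.31*c^3 + 8.06*c^2 - 0.26*c + 3.09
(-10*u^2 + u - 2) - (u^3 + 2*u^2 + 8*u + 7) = -u^3 - 12*u^2 - 7*u - 9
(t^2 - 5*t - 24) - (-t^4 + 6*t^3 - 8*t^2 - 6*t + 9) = t^4 - 6*t^3 + 9*t^2 + t - 33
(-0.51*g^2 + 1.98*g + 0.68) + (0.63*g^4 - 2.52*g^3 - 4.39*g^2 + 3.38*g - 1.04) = 0.63*g^4 - 2.52*g^3 - 4.9*g^2 + 5.36*g - 0.36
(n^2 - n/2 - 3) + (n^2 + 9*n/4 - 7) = 2*n^2 + 7*n/4 - 10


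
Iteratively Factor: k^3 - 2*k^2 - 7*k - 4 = (k + 1)*(k^2 - 3*k - 4) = (k - 4)*(k + 1)*(k + 1)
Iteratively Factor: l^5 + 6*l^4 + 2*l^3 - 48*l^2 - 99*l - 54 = (l + 2)*(l^4 + 4*l^3 - 6*l^2 - 36*l - 27) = (l + 2)*(l + 3)*(l^3 + l^2 - 9*l - 9) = (l + 1)*(l + 2)*(l + 3)*(l^2 - 9) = (l + 1)*(l + 2)*(l + 3)^2*(l - 3)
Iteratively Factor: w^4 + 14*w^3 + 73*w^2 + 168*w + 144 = (w + 4)*(w^3 + 10*w^2 + 33*w + 36) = (w + 3)*(w + 4)*(w^2 + 7*w + 12) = (w + 3)^2*(w + 4)*(w + 4)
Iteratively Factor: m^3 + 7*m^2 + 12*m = (m + 3)*(m^2 + 4*m) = m*(m + 3)*(m + 4)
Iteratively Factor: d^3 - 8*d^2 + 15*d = (d - 3)*(d^2 - 5*d) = (d - 5)*(d - 3)*(d)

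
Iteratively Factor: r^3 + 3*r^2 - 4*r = (r - 1)*(r^2 + 4*r) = r*(r - 1)*(r + 4)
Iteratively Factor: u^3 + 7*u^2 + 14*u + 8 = (u + 2)*(u^2 + 5*u + 4) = (u + 2)*(u + 4)*(u + 1)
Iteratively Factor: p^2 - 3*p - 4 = (p + 1)*(p - 4)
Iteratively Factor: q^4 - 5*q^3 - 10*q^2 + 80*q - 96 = (q - 2)*(q^3 - 3*q^2 - 16*q + 48) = (q - 4)*(q - 2)*(q^2 + q - 12) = (q - 4)*(q - 2)*(q + 4)*(q - 3)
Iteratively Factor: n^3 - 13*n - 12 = (n + 3)*(n^2 - 3*n - 4) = (n + 1)*(n + 3)*(n - 4)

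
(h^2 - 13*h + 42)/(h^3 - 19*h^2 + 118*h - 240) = (h - 7)/(h^2 - 13*h + 40)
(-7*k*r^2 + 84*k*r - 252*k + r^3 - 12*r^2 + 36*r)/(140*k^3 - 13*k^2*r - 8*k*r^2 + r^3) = (r^2 - 12*r + 36)/(-20*k^2 - k*r + r^2)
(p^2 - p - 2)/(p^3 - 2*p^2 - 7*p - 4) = (p - 2)/(p^2 - 3*p - 4)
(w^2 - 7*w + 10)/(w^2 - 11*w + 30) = (w - 2)/(w - 6)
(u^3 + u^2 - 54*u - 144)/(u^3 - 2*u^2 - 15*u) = (u^2 - 2*u - 48)/(u*(u - 5))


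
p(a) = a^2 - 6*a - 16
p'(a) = 2*a - 6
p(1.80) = -23.56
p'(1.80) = -2.40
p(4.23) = -23.49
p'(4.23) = 2.46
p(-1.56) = -4.21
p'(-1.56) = -9.12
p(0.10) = -16.59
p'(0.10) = -5.80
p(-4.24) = 27.42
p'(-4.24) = -14.48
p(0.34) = -17.92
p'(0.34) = -5.32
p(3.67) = -24.55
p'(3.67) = 1.34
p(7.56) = -4.21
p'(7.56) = 9.12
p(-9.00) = 119.00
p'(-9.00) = -24.00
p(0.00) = -16.00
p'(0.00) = -6.00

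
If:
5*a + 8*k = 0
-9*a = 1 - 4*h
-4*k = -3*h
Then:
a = -3/37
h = 5/74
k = 15/296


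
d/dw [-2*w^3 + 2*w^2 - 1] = 2*w*(2 - 3*w)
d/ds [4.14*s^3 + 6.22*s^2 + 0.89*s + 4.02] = 12.42*s^2 + 12.44*s + 0.89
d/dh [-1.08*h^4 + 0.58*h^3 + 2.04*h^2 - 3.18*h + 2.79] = -4.32*h^3 + 1.74*h^2 + 4.08*h - 3.18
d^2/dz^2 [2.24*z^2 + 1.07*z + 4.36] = 4.48000000000000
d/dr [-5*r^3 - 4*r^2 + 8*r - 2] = -15*r^2 - 8*r + 8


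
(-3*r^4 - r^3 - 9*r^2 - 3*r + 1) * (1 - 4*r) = 12*r^5 + r^4 + 35*r^3 + 3*r^2 - 7*r + 1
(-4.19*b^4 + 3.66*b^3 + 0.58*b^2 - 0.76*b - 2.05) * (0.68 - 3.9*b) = 16.341*b^5 - 17.1232*b^4 + 0.2268*b^3 + 3.3584*b^2 + 7.4782*b - 1.394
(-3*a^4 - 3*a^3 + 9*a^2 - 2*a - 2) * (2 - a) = 3*a^5 - 3*a^4 - 15*a^3 + 20*a^2 - 2*a - 4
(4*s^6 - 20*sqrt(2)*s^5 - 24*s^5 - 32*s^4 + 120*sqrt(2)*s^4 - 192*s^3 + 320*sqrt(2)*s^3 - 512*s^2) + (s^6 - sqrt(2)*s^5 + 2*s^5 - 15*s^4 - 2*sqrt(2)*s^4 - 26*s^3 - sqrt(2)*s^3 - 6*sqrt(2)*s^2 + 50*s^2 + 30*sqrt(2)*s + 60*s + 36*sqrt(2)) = 5*s^6 - 21*sqrt(2)*s^5 - 22*s^5 - 47*s^4 + 118*sqrt(2)*s^4 - 218*s^3 + 319*sqrt(2)*s^3 - 462*s^2 - 6*sqrt(2)*s^2 + 30*sqrt(2)*s + 60*s + 36*sqrt(2)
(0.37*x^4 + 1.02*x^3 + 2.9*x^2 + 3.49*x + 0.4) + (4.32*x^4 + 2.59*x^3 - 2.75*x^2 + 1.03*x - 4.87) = 4.69*x^4 + 3.61*x^3 + 0.15*x^2 + 4.52*x - 4.47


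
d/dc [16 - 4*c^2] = -8*c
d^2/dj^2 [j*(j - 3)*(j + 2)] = 6*j - 2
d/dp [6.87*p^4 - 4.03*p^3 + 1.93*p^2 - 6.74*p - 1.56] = 27.48*p^3 - 12.09*p^2 + 3.86*p - 6.74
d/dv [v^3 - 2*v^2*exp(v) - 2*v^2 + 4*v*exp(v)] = -2*v^2*exp(v) + 3*v^2 - 4*v + 4*exp(v)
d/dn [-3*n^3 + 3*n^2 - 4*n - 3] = -9*n^2 + 6*n - 4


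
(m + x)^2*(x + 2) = m^2*x + 2*m^2 + 2*m*x^2 + 4*m*x + x^3 + 2*x^2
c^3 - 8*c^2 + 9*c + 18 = (c - 6)*(c - 3)*(c + 1)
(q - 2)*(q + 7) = q^2 + 5*q - 14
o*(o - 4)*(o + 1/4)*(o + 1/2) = o^4 - 13*o^3/4 - 23*o^2/8 - o/2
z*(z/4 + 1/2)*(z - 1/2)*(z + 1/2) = z^4/4 + z^3/2 - z^2/16 - z/8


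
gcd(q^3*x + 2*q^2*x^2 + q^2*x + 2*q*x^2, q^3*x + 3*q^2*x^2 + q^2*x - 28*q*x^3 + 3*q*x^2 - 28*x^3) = q*x + x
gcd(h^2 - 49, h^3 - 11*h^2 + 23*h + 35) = h - 7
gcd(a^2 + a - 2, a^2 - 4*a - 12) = a + 2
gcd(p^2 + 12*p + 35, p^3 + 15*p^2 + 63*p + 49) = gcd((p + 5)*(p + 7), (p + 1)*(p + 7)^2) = p + 7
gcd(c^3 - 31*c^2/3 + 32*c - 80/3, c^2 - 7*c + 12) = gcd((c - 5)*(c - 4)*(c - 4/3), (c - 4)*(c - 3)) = c - 4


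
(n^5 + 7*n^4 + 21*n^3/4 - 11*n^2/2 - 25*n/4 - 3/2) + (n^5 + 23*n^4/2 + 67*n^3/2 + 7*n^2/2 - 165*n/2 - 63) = 2*n^5 + 37*n^4/2 + 155*n^3/4 - 2*n^2 - 355*n/4 - 129/2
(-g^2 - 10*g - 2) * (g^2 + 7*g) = -g^4 - 17*g^3 - 72*g^2 - 14*g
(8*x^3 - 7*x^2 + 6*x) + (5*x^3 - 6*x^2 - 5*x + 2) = 13*x^3 - 13*x^2 + x + 2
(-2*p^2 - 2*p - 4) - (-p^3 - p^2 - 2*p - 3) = p^3 - p^2 - 1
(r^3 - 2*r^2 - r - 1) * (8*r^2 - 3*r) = 8*r^5 - 19*r^4 - 2*r^3 - 5*r^2 + 3*r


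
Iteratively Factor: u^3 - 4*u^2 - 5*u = (u + 1)*(u^2 - 5*u) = u*(u + 1)*(u - 5)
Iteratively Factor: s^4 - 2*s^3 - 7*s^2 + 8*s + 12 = (s - 2)*(s^3 - 7*s - 6) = (s - 2)*(s + 1)*(s^2 - s - 6) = (s - 2)*(s + 1)*(s + 2)*(s - 3)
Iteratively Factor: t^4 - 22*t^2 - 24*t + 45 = (t + 3)*(t^3 - 3*t^2 - 13*t + 15) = (t + 3)^2*(t^2 - 6*t + 5) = (t - 5)*(t + 3)^2*(t - 1)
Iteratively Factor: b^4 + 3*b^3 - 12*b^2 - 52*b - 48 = (b - 4)*(b^3 + 7*b^2 + 16*b + 12) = (b - 4)*(b + 2)*(b^2 + 5*b + 6) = (b - 4)*(b + 2)^2*(b + 3)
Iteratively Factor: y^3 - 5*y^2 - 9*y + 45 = (y + 3)*(y^2 - 8*y + 15) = (y - 5)*(y + 3)*(y - 3)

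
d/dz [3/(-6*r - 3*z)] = (2*r + z)^(-2)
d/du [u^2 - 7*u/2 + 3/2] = 2*u - 7/2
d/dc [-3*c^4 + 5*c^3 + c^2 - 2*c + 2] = -12*c^3 + 15*c^2 + 2*c - 2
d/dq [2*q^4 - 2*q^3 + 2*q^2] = 2*q*(4*q^2 - 3*q + 2)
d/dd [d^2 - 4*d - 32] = 2*d - 4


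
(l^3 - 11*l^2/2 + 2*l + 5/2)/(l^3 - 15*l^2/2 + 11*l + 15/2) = (l - 1)/(l - 3)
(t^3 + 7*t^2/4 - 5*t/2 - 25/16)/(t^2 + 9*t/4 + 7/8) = (8*t^2 + 10*t - 25)/(2*(4*t + 7))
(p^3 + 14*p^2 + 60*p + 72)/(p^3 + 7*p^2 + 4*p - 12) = (p + 6)/(p - 1)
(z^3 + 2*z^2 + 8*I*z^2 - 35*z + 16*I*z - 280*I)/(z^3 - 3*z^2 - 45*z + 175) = (z + 8*I)/(z - 5)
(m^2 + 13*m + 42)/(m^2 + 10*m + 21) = (m + 6)/(m + 3)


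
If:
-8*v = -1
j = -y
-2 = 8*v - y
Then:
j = -3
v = 1/8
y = 3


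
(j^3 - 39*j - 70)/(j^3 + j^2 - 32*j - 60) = (j - 7)/(j - 6)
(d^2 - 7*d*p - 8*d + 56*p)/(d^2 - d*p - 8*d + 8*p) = (-d + 7*p)/(-d + p)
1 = 1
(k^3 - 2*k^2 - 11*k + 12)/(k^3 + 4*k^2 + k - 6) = (k - 4)/(k + 2)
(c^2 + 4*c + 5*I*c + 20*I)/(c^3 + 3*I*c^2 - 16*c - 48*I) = (c + 5*I)/(c^2 + c*(-4 + 3*I) - 12*I)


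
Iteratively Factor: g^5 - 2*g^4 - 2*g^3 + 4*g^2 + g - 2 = (g + 1)*(g^4 - 3*g^3 + g^2 + 3*g - 2) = (g + 1)^2*(g^3 - 4*g^2 + 5*g - 2) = (g - 2)*(g + 1)^2*(g^2 - 2*g + 1) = (g - 2)*(g - 1)*(g + 1)^2*(g - 1)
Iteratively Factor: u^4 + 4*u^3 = (u)*(u^3 + 4*u^2) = u*(u + 4)*(u^2) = u^2*(u + 4)*(u)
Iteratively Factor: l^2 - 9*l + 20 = (l - 4)*(l - 5)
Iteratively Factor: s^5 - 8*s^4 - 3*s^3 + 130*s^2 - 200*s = (s + 4)*(s^4 - 12*s^3 + 45*s^2 - 50*s) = s*(s + 4)*(s^3 - 12*s^2 + 45*s - 50) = s*(s - 5)*(s + 4)*(s^2 - 7*s + 10) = s*(s - 5)^2*(s + 4)*(s - 2)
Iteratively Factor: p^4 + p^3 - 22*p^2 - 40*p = (p + 2)*(p^3 - p^2 - 20*p) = (p + 2)*(p + 4)*(p^2 - 5*p) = p*(p + 2)*(p + 4)*(p - 5)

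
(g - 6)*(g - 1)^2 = g^3 - 8*g^2 + 13*g - 6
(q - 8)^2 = q^2 - 16*q + 64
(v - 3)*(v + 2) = v^2 - v - 6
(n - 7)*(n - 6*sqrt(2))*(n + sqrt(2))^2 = n^4 - 7*n^3 - 4*sqrt(2)*n^3 - 22*n^2 + 28*sqrt(2)*n^2 - 12*sqrt(2)*n + 154*n + 84*sqrt(2)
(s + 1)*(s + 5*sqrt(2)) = s^2 + s + 5*sqrt(2)*s + 5*sqrt(2)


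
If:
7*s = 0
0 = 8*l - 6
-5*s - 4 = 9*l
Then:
No Solution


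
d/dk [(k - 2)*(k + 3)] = 2*k + 1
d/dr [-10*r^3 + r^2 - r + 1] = -30*r^2 + 2*r - 1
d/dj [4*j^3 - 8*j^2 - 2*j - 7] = 12*j^2 - 16*j - 2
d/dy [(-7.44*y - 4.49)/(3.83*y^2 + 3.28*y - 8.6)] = (28.4952*y^2 + 34.3934*y + 78.7112)/(14.6689*y^4 + 25.1248*y^3 - 55.1176*y^2 - 56.416*y + 73.96)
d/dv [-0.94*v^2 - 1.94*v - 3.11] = -1.88*v - 1.94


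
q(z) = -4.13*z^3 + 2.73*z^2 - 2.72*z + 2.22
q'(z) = -12.39*z^2 + 5.46*z - 2.72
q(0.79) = -0.26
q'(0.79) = -6.14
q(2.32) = -40.97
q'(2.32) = -56.74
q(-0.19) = 2.86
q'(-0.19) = -4.20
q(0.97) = -1.62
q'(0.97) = -9.08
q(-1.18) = 16.02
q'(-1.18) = -26.41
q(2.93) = -86.20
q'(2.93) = -93.09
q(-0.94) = 10.62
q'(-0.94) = -18.80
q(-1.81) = 40.58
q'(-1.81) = -53.19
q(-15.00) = 14596.02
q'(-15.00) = -2872.37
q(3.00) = -92.88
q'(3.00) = -97.85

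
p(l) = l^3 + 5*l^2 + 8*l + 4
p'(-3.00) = 5.00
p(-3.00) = -2.00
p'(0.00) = 8.00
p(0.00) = 4.00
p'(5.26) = 143.60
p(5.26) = 329.95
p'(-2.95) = 4.61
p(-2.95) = -1.76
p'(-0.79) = 1.97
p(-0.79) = 0.31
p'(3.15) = 69.27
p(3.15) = 110.07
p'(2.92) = 62.78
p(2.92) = 94.89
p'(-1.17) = 0.41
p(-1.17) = -0.12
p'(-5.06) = 34.21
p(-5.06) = -38.02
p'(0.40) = 12.48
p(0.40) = 8.06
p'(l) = 3*l^2 + 10*l + 8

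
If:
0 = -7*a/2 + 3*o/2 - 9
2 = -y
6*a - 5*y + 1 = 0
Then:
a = -11/6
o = 31/18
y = -2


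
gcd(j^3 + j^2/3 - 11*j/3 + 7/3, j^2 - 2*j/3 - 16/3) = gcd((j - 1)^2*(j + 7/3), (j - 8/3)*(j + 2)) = 1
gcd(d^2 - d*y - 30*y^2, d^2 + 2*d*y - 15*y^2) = d + 5*y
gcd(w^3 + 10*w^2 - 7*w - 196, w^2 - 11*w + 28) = w - 4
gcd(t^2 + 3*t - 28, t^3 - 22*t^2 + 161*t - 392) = 1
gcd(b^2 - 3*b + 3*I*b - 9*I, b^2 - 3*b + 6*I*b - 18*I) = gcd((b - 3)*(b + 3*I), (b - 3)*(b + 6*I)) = b - 3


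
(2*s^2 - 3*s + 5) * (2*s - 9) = 4*s^3 - 24*s^2 + 37*s - 45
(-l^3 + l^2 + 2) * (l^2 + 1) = -l^5 + l^4 - l^3 + 3*l^2 + 2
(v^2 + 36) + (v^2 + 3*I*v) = 2*v^2 + 3*I*v + 36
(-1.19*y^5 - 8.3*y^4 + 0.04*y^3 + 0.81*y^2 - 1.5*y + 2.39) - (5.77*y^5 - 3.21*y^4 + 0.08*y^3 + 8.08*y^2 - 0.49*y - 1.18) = -6.96*y^5 - 5.09*y^4 - 0.04*y^3 - 7.27*y^2 - 1.01*y + 3.57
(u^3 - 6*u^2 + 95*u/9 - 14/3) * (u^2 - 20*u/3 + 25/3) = u^5 - 38*u^4/3 + 530*u^3/9 - 3376*u^2/27 + 3215*u/27 - 350/9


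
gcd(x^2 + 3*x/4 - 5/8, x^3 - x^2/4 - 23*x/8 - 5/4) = x + 5/4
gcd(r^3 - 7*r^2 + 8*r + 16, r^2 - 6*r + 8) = r - 4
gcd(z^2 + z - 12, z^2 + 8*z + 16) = z + 4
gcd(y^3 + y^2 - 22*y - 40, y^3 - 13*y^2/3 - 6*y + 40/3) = y^2 - 3*y - 10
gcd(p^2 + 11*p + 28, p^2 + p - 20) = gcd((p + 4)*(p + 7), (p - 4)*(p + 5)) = 1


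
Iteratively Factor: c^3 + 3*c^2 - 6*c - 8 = (c + 1)*(c^2 + 2*c - 8) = (c + 1)*(c + 4)*(c - 2)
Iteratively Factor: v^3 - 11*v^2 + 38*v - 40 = (v - 4)*(v^2 - 7*v + 10) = (v - 5)*(v - 4)*(v - 2)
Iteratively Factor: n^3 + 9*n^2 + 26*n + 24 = (n + 4)*(n^2 + 5*n + 6) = (n + 2)*(n + 4)*(n + 3)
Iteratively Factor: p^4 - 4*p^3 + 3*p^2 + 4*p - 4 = (p - 1)*(p^3 - 3*p^2 + 4) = (p - 2)*(p - 1)*(p^2 - p - 2) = (p - 2)*(p - 1)*(p + 1)*(p - 2)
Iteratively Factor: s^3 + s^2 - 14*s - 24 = (s + 3)*(s^2 - 2*s - 8) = (s + 2)*(s + 3)*(s - 4)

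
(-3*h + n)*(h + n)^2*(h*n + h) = -3*h^4*n - 3*h^4 - 5*h^3*n^2 - 5*h^3*n - h^2*n^3 - h^2*n^2 + h*n^4 + h*n^3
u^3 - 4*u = u*(u - 2)*(u + 2)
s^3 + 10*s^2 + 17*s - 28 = (s - 1)*(s + 4)*(s + 7)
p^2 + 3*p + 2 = (p + 1)*(p + 2)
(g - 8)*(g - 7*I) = g^2 - 8*g - 7*I*g + 56*I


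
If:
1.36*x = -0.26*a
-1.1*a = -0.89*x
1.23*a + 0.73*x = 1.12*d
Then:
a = 0.00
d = 0.00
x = 0.00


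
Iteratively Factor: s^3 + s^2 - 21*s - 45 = (s - 5)*(s^2 + 6*s + 9) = (s - 5)*(s + 3)*(s + 3)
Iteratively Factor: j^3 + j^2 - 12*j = (j)*(j^2 + j - 12) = j*(j - 3)*(j + 4)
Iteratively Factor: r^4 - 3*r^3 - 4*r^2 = (r + 1)*(r^3 - 4*r^2) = r*(r + 1)*(r^2 - 4*r) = r*(r - 4)*(r + 1)*(r)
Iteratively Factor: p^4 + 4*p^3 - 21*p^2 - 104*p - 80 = (p - 5)*(p^3 + 9*p^2 + 24*p + 16) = (p - 5)*(p + 4)*(p^2 + 5*p + 4) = (p - 5)*(p + 4)^2*(p + 1)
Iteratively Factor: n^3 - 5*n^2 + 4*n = (n - 4)*(n^2 - n) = (n - 4)*(n - 1)*(n)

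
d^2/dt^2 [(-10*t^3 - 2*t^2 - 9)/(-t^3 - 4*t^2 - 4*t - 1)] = 2*(-38*t^6 - 120*t^5 - 30*t^4 + 362*t^3 + 636*t^2 + 435*t + 110)/(t^9 + 12*t^8 + 60*t^7 + 163*t^6 + 264*t^5 + 264*t^4 + 163*t^3 + 60*t^2 + 12*t + 1)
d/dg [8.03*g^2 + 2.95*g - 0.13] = 16.06*g + 2.95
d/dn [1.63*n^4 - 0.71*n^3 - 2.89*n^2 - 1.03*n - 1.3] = 6.52*n^3 - 2.13*n^2 - 5.78*n - 1.03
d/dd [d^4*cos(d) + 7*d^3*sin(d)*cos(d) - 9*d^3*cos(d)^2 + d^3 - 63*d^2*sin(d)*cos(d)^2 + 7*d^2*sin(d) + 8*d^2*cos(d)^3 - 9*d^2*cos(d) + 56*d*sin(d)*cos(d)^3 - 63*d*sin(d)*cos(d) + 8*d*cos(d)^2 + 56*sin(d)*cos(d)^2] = -d^4*sin(d) + 9*d^3*sin(2*d) + 4*d^3*cos(d) + 7*d^3*cos(2*d) + 3*d^2*sin(d) + 21*d^2*sin(2*d)/2 - 6*d^2*sin(3*d) - 35*d^2*cos(d)/4 - 27*d^2*cos(2*d)/2 - 189*d^2*cos(3*d)/4 - 21*d^2/2 - 35*d*sin(d)/2 - 8*d*sin(2*d) - 63*d*sin(3*d)/2 - 6*d*cos(d) + 56*d*cos(2*d)^2 - 35*d*cos(2*d) + 4*d*cos(3*d) - 28*d - 35*sin(2*d)/2 + 7*sin(4*d) + 14*cos(d) + 4*cos(2*d) + 42*cos(3*d) + 4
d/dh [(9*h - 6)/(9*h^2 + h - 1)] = 3*(-27*h^2 + 36*h - 1)/(81*h^4 + 18*h^3 - 17*h^2 - 2*h + 1)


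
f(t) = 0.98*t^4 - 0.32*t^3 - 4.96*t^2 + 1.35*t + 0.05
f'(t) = 3.92*t^3 - 0.96*t^2 - 9.92*t + 1.35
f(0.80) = -1.81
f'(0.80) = -5.19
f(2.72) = 14.23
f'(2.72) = 46.15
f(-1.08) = -5.46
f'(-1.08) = 6.01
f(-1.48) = -7.07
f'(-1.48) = 1.22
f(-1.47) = -7.06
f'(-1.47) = 1.41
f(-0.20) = -0.41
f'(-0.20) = 3.26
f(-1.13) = -5.75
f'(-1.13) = 5.68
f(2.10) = -2.89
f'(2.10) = 12.59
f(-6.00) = 1152.59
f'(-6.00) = -820.41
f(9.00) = 5806.94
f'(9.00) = 2691.99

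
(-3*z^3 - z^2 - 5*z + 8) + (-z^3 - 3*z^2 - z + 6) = -4*z^3 - 4*z^2 - 6*z + 14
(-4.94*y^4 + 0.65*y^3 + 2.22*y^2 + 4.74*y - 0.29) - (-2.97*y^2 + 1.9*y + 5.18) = -4.94*y^4 + 0.65*y^3 + 5.19*y^2 + 2.84*y - 5.47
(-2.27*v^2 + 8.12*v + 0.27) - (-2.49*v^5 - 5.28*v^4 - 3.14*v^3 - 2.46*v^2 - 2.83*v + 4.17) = 2.49*v^5 + 5.28*v^4 + 3.14*v^3 + 0.19*v^2 + 10.95*v - 3.9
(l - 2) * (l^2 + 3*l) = l^3 + l^2 - 6*l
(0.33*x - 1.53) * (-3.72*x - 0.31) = -1.2276*x^2 + 5.5893*x + 0.4743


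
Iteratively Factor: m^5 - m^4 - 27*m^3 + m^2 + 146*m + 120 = (m + 1)*(m^4 - 2*m^3 - 25*m^2 + 26*m + 120) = (m - 3)*(m + 1)*(m^3 + m^2 - 22*m - 40) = (m - 3)*(m + 1)*(m + 2)*(m^2 - m - 20) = (m - 3)*(m + 1)*(m + 2)*(m + 4)*(m - 5)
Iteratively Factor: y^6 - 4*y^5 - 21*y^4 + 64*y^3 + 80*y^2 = (y - 5)*(y^5 + y^4 - 16*y^3 - 16*y^2) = (y - 5)*(y + 1)*(y^4 - 16*y^2) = (y - 5)*(y + 1)*(y + 4)*(y^3 - 4*y^2) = y*(y - 5)*(y + 1)*(y + 4)*(y^2 - 4*y) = y*(y - 5)*(y - 4)*(y + 1)*(y + 4)*(y)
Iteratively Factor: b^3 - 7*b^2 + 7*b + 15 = (b + 1)*(b^2 - 8*b + 15) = (b - 3)*(b + 1)*(b - 5)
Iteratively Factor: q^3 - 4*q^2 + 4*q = (q - 2)*(q^2 - 2*q) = (q - 2)^2*(q)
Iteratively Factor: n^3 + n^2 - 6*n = (n)*(n^2 + n - 6) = n*(n - 2)*(n + 3)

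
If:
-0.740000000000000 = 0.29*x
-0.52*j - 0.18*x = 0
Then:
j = 0.88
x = -2.55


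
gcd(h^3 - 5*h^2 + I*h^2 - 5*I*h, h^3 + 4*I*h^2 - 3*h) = h^2 + I*h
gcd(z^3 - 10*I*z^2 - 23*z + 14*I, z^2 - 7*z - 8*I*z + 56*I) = 1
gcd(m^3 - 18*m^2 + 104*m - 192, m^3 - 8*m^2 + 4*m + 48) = m^2 - 10*m + 24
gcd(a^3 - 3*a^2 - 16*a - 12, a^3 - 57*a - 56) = a + 1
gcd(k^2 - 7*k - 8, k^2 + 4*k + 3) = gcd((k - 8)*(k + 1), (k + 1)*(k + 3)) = k + 1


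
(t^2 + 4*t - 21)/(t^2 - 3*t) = (t + 7)/t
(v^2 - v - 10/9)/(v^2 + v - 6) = (v^2 - v - 10/9)/(v^2 + v - 6)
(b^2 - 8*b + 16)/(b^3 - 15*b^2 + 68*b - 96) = (b - 4)/(b^2 - 11*b + 24)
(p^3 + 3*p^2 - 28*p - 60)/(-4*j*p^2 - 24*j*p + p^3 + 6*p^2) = (p^2 - 3*p - 10)/(p*(-4*j + p))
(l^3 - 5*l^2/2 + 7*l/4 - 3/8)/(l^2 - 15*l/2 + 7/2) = (l^2 - 2*l + 3/4)/(l - 7)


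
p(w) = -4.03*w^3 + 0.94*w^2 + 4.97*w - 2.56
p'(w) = -12.09*w^2 + 1.88*w + 4.97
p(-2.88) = 87.19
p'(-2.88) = -100.72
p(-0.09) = -3.00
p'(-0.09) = 4.70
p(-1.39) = 3.17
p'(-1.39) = -21.00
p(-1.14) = -1.03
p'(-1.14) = -12.89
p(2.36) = -38.57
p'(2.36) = -57.93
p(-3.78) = 209.75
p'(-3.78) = -174.88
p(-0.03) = -2.71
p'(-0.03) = 4.90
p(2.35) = -37.99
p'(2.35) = -57.38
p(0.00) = -2.56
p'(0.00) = 4.97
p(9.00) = -2819.56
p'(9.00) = -957.40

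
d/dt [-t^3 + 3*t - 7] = 3 - 3*t^2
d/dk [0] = 0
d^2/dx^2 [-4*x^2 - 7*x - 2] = -8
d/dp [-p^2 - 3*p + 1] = -2*p - 3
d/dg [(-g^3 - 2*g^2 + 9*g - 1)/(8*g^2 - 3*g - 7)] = (-8*g^4 + 6*g^3 - 45*g^2 + 44*g - 66)/(64*g^4 - 48*g^3 - 103*g^2 + 42*g + 49)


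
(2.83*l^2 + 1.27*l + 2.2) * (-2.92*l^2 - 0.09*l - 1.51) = -8.2636*l^4 - 3.9631*l^3 - 10.8116*l^2 - 2.1157*l - 3.322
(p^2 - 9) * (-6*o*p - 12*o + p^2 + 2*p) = -6*o*p^3 - 12*o*p^2 + 54*o*p + 108*o + p^4 + 2*p^3 - 9*p^2 - 18*p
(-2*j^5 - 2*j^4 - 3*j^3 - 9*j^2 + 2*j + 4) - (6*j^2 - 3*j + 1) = -2*j^5 - 2*j^4 - 3*j^3 - 15*j^2 + 5*j + 3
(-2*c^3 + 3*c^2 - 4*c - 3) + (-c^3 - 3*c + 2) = -3*c^3 + 3*c^2 - 7*c - 1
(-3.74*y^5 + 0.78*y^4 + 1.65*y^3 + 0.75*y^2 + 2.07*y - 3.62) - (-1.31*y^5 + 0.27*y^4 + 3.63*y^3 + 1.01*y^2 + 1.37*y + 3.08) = -2.43*y^5 + 0.51*y^4 - 1.98*y^3 - 0.26*y^2 + 0.7*y - 6.7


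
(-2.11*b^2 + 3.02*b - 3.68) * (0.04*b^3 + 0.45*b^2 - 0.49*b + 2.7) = -0.0844*b^5 - 0.8287*b^4 + 2.2457*b^3 - 8.8328*b^2 + 9.9572*b - 9.936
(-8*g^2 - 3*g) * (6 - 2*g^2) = 16*g^4 + 6*g^3 - 48*g^2 - 18*g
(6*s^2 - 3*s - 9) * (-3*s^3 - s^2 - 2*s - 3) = -18*s^5 + 3*s^4 + 18*s^3 - 3*s^2 + 27*s + 27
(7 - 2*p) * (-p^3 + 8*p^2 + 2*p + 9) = 2*p^4 - 23*p^3 + 52*p^2 - 4*p + 63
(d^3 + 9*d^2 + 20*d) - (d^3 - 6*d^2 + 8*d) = 15*d^2 + 12*d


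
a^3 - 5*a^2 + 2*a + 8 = (a - 4)*(a - 2)*(a + 1)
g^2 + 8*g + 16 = (g + 4)^2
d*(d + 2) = d^2 + 2*d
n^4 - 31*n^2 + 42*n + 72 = (n - 4)*(n - 3)*(n + 1)*(n + 6)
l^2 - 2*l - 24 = (l - 6)*(l + 4)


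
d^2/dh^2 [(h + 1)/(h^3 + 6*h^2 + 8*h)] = 2*(3*h^5 + 24*h^4 + 76*h^3 + 132*h^2 + 144*h + 64)/(h^3*(h^6 + 18*h^5 + 132*h^4 + 504*h^3 + 1056*h^2 + 1152*h + 512))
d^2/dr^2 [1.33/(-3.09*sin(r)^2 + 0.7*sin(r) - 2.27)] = (50.795892*sin(r)^4 - 8.63037*sin(r)^3 - 112.858214*sin(r)^2 + 19.37411*sin(r) + 17.354638)/(3.09*sin(r)^2 - 0.7*sin(r) + 2.27)^3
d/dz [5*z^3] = 15*z^2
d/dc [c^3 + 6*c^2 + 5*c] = 3*c^2 + 12*c + 5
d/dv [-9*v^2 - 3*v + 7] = -18*v - 3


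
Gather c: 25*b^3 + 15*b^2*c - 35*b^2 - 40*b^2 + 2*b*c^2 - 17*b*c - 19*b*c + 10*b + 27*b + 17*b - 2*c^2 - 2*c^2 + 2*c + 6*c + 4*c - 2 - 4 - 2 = 25*b^3 - 75*b^2 + 54*b + c^2*(2*b - 4) + c*(15*b^2 - 36*b + 12) - 8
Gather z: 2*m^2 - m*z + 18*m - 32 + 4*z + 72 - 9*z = 2*m^2 + 18*m + z*(-m - 5) + 40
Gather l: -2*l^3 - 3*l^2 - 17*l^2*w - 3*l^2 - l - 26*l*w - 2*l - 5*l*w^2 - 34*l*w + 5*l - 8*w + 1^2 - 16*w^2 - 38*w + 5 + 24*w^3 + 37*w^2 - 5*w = -2*l^3 + l^2*(-17*w - 6) + l*(-5*w^2 - 60*w + 2) + 24*w^3 + 21*w^2 - 51*w + 6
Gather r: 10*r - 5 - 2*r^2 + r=-2*r^2 + 11*r - 5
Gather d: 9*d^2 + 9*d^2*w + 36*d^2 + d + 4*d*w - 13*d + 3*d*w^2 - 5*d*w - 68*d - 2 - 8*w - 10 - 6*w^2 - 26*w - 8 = d^2*(9*w + 45) + d*(3*w^2 - w - 80) - 6*w^2 - 34*w - 20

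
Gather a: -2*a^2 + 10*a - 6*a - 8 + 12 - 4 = -2*a^2 + 4*a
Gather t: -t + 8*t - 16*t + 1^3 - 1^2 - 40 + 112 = 72 - 9*t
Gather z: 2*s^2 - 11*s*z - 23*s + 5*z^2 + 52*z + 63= 2*s^2 - 23*s + 5*z^2 + z*(52 - 11*s) + 63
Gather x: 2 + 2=4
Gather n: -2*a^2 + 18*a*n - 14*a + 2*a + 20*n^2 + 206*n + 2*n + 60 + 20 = -2*a^2 - 12*a + 20*n^2 + n*(18*a + 208) + 80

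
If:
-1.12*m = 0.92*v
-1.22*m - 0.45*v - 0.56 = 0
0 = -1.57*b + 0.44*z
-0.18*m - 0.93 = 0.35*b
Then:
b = -2.23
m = -0.83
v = 1.01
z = -7.95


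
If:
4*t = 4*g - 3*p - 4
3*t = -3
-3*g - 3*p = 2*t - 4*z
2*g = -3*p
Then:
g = 0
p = 0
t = -1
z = -1/2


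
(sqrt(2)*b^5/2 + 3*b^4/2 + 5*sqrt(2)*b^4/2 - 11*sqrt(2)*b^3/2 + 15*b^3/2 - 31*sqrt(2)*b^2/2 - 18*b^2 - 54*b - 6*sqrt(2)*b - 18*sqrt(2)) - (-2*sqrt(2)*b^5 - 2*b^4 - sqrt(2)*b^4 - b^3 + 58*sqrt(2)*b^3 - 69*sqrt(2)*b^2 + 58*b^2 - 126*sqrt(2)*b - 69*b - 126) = 5*sqrt(2)*b^5/2 + 7*b^4/2 + 7*sqrt(2)*b^4/2 - 127*sqrt(2)*b^3/2 + 17*b^3/2 - 76*b^2 + 107*sqrt(2)*b^2/2 + 15*b + 120*sqrt(2)*b - 18*sqrt(2) + 126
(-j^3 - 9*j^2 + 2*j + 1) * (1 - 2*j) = 2*j^4 + 17*j^3 - 13*j^2 + 1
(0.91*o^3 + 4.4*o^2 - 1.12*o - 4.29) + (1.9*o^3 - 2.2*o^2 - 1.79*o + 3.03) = 2.81*o^3 + 2.2*o^2 - 2.91*o - 1.26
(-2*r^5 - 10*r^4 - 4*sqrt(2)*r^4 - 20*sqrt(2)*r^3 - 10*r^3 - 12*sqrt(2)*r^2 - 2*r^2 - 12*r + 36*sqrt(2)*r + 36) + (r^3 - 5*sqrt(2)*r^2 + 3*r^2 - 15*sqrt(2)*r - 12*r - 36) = -2*r^5 - 10*r^4 - 4*sqrt(2)*r^4 - 20*sqrt(2)*r^3 - 9*r^3 - 17*sqrt(2)*r^2 + r^2 - 24*r + 21*sqrt(2)*r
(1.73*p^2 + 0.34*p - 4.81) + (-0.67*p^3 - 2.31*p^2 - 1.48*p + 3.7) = -0.67*p^3 - 0.58*p^2 - 1.14*p - 1.11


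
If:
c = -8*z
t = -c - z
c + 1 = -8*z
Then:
No Solution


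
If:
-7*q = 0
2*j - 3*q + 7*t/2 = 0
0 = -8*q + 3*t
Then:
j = 0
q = 0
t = 0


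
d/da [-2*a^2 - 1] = -4*a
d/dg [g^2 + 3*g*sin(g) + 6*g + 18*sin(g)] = 3*g*cos(g) + 2*g + 3*sin(g) + 18*cos(g) + 6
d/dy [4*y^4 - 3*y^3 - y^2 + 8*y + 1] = 16*y^3 - 9*y^2 - 2*y + 8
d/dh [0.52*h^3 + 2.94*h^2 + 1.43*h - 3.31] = 1.56*h^2 + 5.88*h + 1.43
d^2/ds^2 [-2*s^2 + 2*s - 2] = -4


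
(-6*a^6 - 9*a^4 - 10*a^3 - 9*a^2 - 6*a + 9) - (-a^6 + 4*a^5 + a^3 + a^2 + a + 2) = -5*a^6 - 4*a^5 - 9*a^4 - 11*a^3 - 10*a^2 - 7*a + 7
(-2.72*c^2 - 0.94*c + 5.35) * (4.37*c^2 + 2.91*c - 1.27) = -11.8864*c^4 - 12.023*c^3 + 24.0985*c^2 + 16.7623*c - 6.7945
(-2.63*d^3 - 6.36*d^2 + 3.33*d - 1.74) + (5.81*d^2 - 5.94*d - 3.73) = -2.63*d^3 - 0.550000000000001*d^2 - 2.61*d - 5.47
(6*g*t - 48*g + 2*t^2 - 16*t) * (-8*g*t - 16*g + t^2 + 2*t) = -48*g^2*t^2 + 288*g^2*t + 768*g^2 - 10*g*t^3 + 60*g*t^2 + 160*g*t + 2*t^4 - 12*t^3 - 32*t^2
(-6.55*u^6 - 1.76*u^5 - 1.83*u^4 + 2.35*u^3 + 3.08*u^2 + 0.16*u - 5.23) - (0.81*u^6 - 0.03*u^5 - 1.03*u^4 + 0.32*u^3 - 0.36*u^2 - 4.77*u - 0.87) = -7.36*u^6 - 1.73*u^5 - 0.8*u^4 + 2.03*u^3 + 3.44*u^2 + 4.93*u - 4.36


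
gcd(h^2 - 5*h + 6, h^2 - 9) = h - 3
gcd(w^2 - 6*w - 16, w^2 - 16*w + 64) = w - 8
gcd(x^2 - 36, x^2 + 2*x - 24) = x + 6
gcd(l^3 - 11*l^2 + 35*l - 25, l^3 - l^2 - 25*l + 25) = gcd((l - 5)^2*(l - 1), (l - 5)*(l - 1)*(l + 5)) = l^2 - 6*l + 5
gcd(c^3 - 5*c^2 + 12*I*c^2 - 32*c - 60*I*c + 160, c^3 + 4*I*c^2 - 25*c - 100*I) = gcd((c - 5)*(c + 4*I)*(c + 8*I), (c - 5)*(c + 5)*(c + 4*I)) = c^2 + c*(-5 + 4*I) - 20*I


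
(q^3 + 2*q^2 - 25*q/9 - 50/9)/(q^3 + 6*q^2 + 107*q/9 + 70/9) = (3*q - 5)/(3*q + 7)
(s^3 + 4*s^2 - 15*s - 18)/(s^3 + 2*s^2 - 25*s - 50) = (s^3 + 4*s^2 - 15*s - 18)/(s^3 + 2*s^2 - 25*s - 50)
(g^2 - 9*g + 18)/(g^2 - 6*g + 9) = (g - 6)/(g - 3)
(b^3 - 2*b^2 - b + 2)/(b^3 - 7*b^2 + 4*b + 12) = (b - 1)/(b - 6)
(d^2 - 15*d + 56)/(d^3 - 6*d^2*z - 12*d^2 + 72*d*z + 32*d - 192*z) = (7 - d)/(-d^2 + 6*d*z + 4*d - 24*z)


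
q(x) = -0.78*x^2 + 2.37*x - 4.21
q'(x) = 2.37 - 1.56*x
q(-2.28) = -13.67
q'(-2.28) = 5.93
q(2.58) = -3.29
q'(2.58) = -1.65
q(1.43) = -2.42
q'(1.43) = 0.14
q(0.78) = -2.84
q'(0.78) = 1.15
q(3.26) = -4.77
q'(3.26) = -2.72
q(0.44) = -3.32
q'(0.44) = 1.68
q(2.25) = -2.83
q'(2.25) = -1.14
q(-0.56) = -5.78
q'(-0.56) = 3.24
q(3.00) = -4.12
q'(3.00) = -2.31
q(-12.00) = -144.97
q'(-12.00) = 21.09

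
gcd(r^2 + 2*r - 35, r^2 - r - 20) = r - 5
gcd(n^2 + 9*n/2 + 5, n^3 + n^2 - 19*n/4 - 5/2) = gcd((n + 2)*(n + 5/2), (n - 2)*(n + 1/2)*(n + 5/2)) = n + 5/2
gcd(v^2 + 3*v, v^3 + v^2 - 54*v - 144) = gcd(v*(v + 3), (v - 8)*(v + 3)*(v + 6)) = v + 3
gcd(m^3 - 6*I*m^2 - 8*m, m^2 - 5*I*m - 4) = m - 4*I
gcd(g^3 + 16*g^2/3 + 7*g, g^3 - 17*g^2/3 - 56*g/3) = g^2 + 7*g/3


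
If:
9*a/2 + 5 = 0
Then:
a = -10/9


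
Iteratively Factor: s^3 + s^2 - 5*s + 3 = (s + 3)*(s^2 - 2*s + 1) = (s - 1)*(s + 3)*(s - 1)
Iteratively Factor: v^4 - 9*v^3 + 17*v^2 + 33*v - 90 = (v + 2)*(v^3 - 11*v^2 + 39*v - 45) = (v - 5)*(v + 2)*(v^2 - 6*v + 9) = (v - 5)*(v - 3)*(v + 2)*(v - 3)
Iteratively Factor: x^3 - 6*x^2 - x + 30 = (x + 2)*(x^2 - 8*x + 15) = (x - 3)*(x + 2)*(x - 5)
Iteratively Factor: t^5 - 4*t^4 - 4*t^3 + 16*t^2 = (t - 2)*(t^4 - 2*t^3 - 8*t^2) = t*(t - 2)*(t^3 - 2*t^2 - 8*t) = t^2*(t - 2)*(t^2 - 2*t - 8) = t^2*(t - 2)*(t + 2)*(t - 4)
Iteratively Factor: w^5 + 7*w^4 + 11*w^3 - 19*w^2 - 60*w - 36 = (w + 3)*(w^4 + 4*w^3 - w^2 - 16*w - 12) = (w + 3)^2*(w^3 + w^2 - 4*w - 4) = (w + 1)*(w + 3)^2*(w^2 - 4) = (w - 2)*(w + 1)*(w + 3)^2*(w + 2)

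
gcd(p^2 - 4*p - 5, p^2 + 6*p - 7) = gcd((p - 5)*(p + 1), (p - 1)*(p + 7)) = 1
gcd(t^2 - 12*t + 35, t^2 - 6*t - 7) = t - 7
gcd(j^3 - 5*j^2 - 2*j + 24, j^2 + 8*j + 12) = j + 2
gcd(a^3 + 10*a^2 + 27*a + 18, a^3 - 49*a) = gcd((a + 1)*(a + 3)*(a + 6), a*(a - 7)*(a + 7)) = 1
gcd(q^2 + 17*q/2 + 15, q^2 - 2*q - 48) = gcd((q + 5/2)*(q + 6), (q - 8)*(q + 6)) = q + 6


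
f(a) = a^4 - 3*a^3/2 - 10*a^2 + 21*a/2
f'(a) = 4*a^3 - 9*a^2/2 - 20*a + 21/2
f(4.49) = 116.20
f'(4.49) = 192.05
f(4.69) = 158.37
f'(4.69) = 230.36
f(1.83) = -12.25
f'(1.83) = -16.66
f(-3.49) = 53.67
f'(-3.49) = -144.54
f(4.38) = 96.15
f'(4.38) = 172.68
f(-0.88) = -15.36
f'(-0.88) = 21.89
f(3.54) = 2.35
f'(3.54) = 60.76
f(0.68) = 2.26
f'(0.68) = -3.92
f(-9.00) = 6750.00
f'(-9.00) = -3090.00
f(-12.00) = 21762.00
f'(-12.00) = -7309.50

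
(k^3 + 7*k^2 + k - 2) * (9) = 9*k^3 + 63*k^2 + 9*k - 18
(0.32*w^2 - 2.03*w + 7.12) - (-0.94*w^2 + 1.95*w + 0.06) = 1.26*w^2 - 3.98*w + 7.06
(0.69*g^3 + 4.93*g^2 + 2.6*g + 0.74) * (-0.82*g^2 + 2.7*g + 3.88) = -0.5658*g^5 - 2.1796*g^4 + 13.8562*g^3 + 25.5416*g^2 + 12.086*g + 2.8712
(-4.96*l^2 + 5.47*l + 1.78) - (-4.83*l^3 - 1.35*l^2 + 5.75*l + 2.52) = 4.83*l^3 - 3.61*l^2 - 0.28*l - 0.74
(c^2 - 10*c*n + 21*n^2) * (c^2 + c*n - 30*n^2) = c^4 - 9*c^3*n - 19*c^2*n^2 + 321*c*n^3 - 630*n^4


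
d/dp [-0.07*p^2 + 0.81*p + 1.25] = 0.81 - 0.14*p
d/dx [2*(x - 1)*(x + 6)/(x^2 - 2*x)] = 2*(-7*x^2 + 12*x - 12)/(x^2*(x^2 - 4*x + 4))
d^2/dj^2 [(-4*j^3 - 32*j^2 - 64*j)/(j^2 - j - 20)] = -360/(j^3 - 15*j^2 + 75*j - 125)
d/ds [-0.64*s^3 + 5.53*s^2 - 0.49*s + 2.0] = -1.92*s^2 + 11.06*s - 0.49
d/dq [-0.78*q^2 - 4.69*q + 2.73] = -1.56*q - 4.69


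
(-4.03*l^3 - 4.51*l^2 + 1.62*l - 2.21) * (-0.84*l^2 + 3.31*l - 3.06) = 3.3852*l^5 - 9.5509*l^4 - 3.9571*l^3 + 21.0192*l^2 - 12.2723*l + 6.7626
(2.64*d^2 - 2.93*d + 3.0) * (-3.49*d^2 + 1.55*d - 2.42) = -9.2136*d^4 + 14.3177*d^3 - 21.4003*d^2 + 11.7406*d - 7.26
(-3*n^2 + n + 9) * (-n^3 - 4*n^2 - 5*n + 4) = 3*n^5 + 11*n^4 + 2*n^3 - 53*n^2 - 41*n + 36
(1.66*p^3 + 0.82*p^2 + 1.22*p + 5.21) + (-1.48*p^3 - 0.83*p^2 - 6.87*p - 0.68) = 0.18*p^3 - 0.01*p^2 - 5.65*p + 4.53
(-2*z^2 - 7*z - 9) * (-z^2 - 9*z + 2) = 2*z^4 + 25*z^3 + 68*z^2 + 67*z - 18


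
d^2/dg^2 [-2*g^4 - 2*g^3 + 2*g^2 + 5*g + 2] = -24*g^2 - 12*g + 4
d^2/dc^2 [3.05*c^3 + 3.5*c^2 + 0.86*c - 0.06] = 18.3*c + 7.0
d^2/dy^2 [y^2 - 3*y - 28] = 2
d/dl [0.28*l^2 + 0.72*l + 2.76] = 0.56*l + 0.72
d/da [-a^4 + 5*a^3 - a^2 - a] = -4*a^3 + 15*a^2 - 2*a - 1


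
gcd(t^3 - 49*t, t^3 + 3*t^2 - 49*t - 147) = t^2 - 49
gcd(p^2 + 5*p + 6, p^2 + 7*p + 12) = p + 3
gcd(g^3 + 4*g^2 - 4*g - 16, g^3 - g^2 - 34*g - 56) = g^2 + 6*g + 8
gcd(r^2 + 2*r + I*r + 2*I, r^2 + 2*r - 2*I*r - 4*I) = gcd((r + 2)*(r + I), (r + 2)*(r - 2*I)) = r + 2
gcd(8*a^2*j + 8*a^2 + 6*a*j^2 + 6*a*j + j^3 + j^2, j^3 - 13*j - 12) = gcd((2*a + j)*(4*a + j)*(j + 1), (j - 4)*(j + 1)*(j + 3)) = j + 1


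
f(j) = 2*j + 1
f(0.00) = 1.00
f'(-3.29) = 2.00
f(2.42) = 5.84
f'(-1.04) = 2.00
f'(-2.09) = 2.00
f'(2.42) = 2.00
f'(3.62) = 2.00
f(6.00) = 13.00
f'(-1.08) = 2.00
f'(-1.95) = 2.00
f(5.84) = 12.68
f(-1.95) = -2.90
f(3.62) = 8.24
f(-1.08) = -1.16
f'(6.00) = 2.00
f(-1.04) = -1.08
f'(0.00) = 2.00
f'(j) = 2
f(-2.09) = -3.18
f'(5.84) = 2.00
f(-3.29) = -5.58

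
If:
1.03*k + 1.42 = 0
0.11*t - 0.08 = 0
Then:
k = -1.38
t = 0.73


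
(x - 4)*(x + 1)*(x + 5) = x^3 + 2*x^2 - 19*x - 20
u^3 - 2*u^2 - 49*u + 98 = (u - 7)*(u - 2)*(u + 7)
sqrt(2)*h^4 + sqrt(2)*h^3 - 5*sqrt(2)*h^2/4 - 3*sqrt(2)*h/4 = h*(h - 1)*(h + 3/2)*(sqrt(2)*h + sqrt(2)/2)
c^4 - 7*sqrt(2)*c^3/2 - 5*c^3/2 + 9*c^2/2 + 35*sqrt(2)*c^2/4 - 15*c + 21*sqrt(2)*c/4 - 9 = (c - 3)*(c + 1/2)*(c - 2*sqrt(2))*(c - 3*sqrt(2)/2)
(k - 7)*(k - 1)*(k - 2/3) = k^3 - 26*k^2/3 + 37*k/3 - 14/3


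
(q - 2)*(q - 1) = q^2 - 3*q + 2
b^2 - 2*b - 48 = (b - 8)*(b + 6)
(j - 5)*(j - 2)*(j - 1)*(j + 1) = j^4 - 7*j^3 + 9*j^2 + 7*j - 10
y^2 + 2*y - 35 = (y - 5)*(y + 7)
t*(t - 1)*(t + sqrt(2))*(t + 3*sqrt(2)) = t^4 - t^3 + 4*sqrt(2)*t^3 - 4*sqrt(2)*t^2 + 6*t^2 - 6*t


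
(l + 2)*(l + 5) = l^2 + 7*l + 10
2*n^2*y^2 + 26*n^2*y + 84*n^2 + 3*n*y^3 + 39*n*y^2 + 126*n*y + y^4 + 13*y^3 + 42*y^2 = (n + y)*(2*n + y)*(y + 6)*(y + 7)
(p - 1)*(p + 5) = p^2 + 4*p - 5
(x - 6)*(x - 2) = x^2 - 8*x + 12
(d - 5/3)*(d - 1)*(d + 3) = d^3 + d^2/3 - 19*d/3 + 5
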